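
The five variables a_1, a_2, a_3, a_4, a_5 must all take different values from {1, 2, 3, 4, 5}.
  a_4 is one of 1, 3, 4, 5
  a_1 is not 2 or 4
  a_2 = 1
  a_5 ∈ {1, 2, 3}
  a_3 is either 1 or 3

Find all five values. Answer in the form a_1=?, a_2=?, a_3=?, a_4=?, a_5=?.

a_1=5, a_2=1, a_3=3, a_4=4, a_5=2

a_2 has just one choice, so a_2 = 1. Remove 1 from a_1, a_3, a_4, a_5.
That leaves a_3 = 3. Eliminate 3 elsewhere: a_1, a_4, a_5.
a_5 must be 2 (only option left).
a_1 has just one choice, so a_1 = 5. Strike 5 from a_4.
a_4's domain is down to {4}, so a_4 = 4.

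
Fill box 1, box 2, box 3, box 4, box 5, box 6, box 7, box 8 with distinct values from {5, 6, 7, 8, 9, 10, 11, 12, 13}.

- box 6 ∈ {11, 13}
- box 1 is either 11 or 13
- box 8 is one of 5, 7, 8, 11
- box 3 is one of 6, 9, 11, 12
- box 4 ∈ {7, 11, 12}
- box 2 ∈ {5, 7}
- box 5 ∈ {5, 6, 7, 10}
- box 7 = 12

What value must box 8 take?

8

box 7's domain is down to {12}, so box 7 = 12. So box 3, box 4 can't be 12.
The 2 variables box 1 and box 6 are confined to {11, 13}, which locks those values in; drop them from box 3, box 4, box 8.
box 4's domain is down to {7}, so box 4 = 7. Strike 7 from box 2, box 5, box 8.
box 2 must be 5 (only option left). So box 5, box 8 can't be 5.
So box 8 = 8.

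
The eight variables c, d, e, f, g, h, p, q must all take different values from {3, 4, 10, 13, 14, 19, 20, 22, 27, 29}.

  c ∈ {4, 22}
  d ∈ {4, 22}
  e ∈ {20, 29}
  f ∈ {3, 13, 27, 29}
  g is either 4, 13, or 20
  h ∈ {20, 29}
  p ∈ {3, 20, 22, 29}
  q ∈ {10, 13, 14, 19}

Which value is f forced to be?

c and d between them cover only {4, 22} — a naked pair. Remove those values from g, p.
e and h between them cover only {20, 29} — a naked pair. Remove those values from f, g, p.
g's domain is down to {13}, so g = 13. Eliminate 13 elsewhere: f, q.
p's domain is down to {3}, so p = 3. Strike 3 from f.
So f = 27.

27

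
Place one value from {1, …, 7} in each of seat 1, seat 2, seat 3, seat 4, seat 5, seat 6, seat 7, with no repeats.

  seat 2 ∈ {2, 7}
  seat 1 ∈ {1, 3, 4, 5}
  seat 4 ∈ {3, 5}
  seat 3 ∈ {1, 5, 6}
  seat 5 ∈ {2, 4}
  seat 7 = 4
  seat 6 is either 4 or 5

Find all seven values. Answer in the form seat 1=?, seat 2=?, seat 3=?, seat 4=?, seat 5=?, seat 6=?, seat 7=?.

seat 1=1, seat 2=7, seat 3=6, seat 4=3, seat 5=2, seat 6=5, seat 7=4

seat 7 has just one choice, so seat 7 = 4. So seat 1, seat 5, seat 6 can't be 4.
seat 5's domain is down to {2}, so seat 5 = 2. Strike 2 from seat 2.
seat 6 must be 5 (only option left). Eliminate 5 elsewhere: seat 1, seat 3, seat 4.
seat 2 has just one choice, so seat 2 = 7.
seat 4 has just one choice, so seat 4 = 3. Strike 3 from seat 1.
That leaves seat 1 = 1. Remove 1 from seat 3.
That leaves seat 3 = 6.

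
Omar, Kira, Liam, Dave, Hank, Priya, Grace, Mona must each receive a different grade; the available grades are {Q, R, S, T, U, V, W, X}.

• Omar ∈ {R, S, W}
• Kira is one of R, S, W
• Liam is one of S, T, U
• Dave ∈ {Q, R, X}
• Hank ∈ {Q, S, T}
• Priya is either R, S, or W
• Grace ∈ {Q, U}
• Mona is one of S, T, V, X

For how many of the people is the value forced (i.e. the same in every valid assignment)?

The 8 variables draw from only 8 values {Q, R, S, T, U, V, W, X}, so each is used; only Mona can be V, hence Mona = V.
The 7 still-open variables draw from only 7 values {Q, R, S, T, U, W, X}, so each is used; only Dave can be X, hence Dave = X.
The 3 variables Omar, Kira, Priya are confined to {R, S, W}, which locks those values in; drop them from Liam, Hank.
Determined: Dave=X, Mona=V. The other people each still have more than one consistent value. That makes 2.

2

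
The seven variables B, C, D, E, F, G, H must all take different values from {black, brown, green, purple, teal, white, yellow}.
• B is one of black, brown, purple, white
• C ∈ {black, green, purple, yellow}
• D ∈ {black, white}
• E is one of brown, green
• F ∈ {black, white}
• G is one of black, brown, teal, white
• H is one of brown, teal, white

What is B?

The 7 variables draw from only 7 values {black, brown, green, purple, teal, white, yellow}, so each is used; only C can be yellow, hence C = yellow.
The 6 still-open variables draw from only 6 values {black, brown, green, purple, teal, white}, so each is used; only E can be green, hence E = green.
The 5 still-open variables together cover exactly {black, brown, purple, teal, white} — 5 values for 5 variables — and purple appears only in B's list, so B = purple.

purple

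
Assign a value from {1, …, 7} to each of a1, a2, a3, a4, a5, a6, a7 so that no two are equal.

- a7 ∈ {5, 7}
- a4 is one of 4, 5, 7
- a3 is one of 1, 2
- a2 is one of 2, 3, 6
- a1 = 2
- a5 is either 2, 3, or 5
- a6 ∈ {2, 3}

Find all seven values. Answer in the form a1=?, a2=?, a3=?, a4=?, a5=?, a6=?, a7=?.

a1=2, a2=6, a3=1, a4=4, a5=5, a6=3, a7=7

a1's domain is down to {2}, so a1 = 2. Remove 2 from a2, a3, a5, a6.
a3's domain is down to {1}, so a3 = 1.
a6's domain is down to {3}, so a6 = 3. Strike 3 from a2, a5.
a2 has just one choice, so a2 = 6.
a5 has just one choice, so a5 = 5. So a4, a7 can't be 5.
That leaves a7 = 7. Remove 7 from a4.
a4 must be 4 (only option left).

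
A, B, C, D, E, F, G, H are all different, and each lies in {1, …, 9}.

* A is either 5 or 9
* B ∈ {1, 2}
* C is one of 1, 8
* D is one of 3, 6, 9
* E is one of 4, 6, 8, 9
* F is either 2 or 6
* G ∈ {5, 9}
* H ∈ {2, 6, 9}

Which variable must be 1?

The 8 variables together cover exactly {1, 2, 3, 4, 5, 6, 8, 9} — 8 values for 8 variables — and 3 appears only in D's list, so D = 3.
Among the 7 still-open variables, 4 fits only E (and all 7 values in {1, 2, 4, 5, 6, 8, 9} must be used), so E = 4.
Among the 6 still-open variables, 8 fits only C (and all 6 values in {1, 2, 5, 6, 8, 9} must be used), so C = 8.
The 5 still-open variables draw from only 5 values {1, 2, 5, 6, 9}, so each is used; only B can be 1, hence B = 1.

B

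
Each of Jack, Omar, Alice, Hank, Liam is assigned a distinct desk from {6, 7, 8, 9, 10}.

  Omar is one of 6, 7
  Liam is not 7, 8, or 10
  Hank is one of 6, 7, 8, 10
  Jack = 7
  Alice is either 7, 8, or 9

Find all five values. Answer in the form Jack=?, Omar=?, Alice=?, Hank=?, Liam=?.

Jack=7, Omar=6, Alice=8, Hank=10, Liam=9

Jack must be 7 (only option left). Eliminate 7 elsewhere: Omar, Alice, Hank.
Omar has just one choice, so Omar = 6. Remove 6 from Hank, Liam.
That leaves Liam = 9. Remove 9 from Alice.
Alice must be 8 (only option left). So Hank can't be 8.
Hank has just one choice, so Hank = 10.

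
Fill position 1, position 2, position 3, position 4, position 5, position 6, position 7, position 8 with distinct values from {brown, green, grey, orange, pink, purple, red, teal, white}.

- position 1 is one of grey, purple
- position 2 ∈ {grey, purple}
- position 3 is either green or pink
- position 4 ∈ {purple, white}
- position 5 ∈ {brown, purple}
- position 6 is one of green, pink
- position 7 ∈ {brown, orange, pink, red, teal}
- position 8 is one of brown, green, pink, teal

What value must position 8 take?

teal

position 1 and position 2 share exactly the 2 values {grey, purple}; by pigeonhole those values go to them, so strike grey, purple from position 4, position 5.
position 4 must be white (only option left).
position 5 has just one choice, so position 5 = brown. Eliminate brown elsewhere: position 7, position 8.
The 2 variables position 3 and position 6 are confined to {green, pink}, which locks those values in; drop them from position 7, position 8.
So position 8 = teal.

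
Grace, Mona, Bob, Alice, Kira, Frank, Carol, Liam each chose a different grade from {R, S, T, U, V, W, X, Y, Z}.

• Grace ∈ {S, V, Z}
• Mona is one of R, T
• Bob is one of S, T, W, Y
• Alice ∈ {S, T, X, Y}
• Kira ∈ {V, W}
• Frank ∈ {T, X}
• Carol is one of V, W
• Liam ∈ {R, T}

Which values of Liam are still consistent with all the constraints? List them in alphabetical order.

R, T

Among the 8 variables, Z fits only Grace (and all 8 values in {R, S, T, V, W, X, Y, Z} must be used), so Grace = Z.
The 2 variables Mona and Liam are confined to {R, T}, which locks those values in; drop them from Bob, Alice, Frank.
Frank must be X (only option left). Strike X from Alice.
Kira and Carol between them cover only {V, W} — a naked pair. Remove those values from Bob.
No further eliminations apply; Liam can still be any of R, T.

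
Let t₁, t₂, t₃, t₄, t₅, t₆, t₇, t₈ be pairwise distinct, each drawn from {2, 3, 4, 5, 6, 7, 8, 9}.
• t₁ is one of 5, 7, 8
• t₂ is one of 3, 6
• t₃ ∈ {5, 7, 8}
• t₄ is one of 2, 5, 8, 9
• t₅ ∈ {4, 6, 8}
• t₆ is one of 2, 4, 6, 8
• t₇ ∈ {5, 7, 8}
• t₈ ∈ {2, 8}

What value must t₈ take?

2

Among the 8 variables, 3 fits only t₂ (and all 8 values in {2, 3, 4, 5, 6, 7, 8, 9} must be used), so t₂ = 3.
Among the 7 still-open variables, 9 fits only t₄ (and all 7 values in {2, 4, 5, 6, 7, 8, 9} must be used), so t₄ = 9.
t₁, t₃, t₇ share exactly the 3 values {5, 7, 8}; by pigeonhole those values go to them, so strike 5, 7, 8 from t₅, t₆, t₈.
So t₈ = 2.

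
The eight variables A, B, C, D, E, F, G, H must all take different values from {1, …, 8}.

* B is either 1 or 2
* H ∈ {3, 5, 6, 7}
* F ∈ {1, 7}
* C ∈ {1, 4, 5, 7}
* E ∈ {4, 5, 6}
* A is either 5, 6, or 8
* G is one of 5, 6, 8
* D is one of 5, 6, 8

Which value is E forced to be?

The 8 variables draw from only 8 values {1, 2, 3, 4, 5, 6, 7, 8}, so each is used; only B can be 2, hence B = 2.
Among the 7 still-open variables, 3 fits only H (and all 7 values in {1, 3, 4, 5, 6, 7, 8} must be used), so H = 3.
The 3 variables A, D, G are confined to {5, 6, 8}, which locks those values in; drop them from C, E.
So E = 4.

4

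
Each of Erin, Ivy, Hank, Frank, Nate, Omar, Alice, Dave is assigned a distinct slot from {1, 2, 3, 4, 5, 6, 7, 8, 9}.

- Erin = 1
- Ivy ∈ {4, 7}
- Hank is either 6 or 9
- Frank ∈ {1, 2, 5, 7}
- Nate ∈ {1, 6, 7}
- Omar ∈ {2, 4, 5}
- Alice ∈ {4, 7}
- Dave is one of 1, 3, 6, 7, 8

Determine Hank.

Erin must be 1 (only option left). So Frank, Nate, Dave can't be 1.
The 2 variables Ivy and Alice are confined to {4, 7}, which locks those values in; drop them from Frank, Nate, Omar, Dave.
That leaves Nate = 6. So Hank, Dave can't be 6.
So Hank = 9.

9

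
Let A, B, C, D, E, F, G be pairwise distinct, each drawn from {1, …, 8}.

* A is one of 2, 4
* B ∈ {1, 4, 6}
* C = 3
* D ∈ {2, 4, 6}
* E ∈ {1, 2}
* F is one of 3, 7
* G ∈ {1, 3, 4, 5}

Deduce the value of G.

C has just one choice, so C = 3. So F, G can't be 3.
F must be 7 (only option left).
Among the 5 still-open variables, 5 fits only G (and all 5 values in {1, 2, 4, 5, 6} must be used), so G = 5.

5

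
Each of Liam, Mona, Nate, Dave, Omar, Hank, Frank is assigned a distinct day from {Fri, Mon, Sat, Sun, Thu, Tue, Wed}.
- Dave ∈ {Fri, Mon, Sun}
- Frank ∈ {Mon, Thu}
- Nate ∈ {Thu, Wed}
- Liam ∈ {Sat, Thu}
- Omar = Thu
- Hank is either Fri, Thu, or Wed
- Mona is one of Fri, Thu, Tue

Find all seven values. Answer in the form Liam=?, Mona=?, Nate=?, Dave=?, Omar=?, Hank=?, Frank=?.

Liam=Sat, Mona=Tue, Nate=Wed, Dave=Sun, Omar=Thu, Hank=Fri, Frank=Mon

Omar has just one choice, so Omar = Thu. Strike Thu from Liam, Mona, Nate, Hank, Frank.
That leaves Frank = Mon. So Dave can't be Mon.
That leaves Liam = Sat.
Nate must be Wed (only option left). Remove Wed from Hank.
That leaves Hank = Fri. So Mona, Dave can't be Fri.
Mona must be Tue (only option left).
Dave's domain is down to {Sun}, so Dave = Sun.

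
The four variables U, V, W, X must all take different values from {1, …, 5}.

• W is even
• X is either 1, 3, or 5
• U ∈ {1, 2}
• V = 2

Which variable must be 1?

U

V has just one choice, so V = 2. So U, W can't be 2.
So 1 goes to U.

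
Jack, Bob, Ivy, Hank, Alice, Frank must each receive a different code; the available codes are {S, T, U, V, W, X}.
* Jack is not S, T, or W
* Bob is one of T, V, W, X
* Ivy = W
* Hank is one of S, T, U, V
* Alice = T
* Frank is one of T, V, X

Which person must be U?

Ivy's domain is down to {W}, so Ivy = W. Strike W from Bob.
Alice must be T (only option left). Remove T from Bob, Hank, Frank.
Among the 4 still-open variables, S fits only Hank (and all 4 values in {S, U, V, X} must be used), so Hank = S.
The 3 still-open variables together cover exactly {U, V, X} — 3 values for 3 variables — and U appears only in Jack's list, so Jack = U.

Jack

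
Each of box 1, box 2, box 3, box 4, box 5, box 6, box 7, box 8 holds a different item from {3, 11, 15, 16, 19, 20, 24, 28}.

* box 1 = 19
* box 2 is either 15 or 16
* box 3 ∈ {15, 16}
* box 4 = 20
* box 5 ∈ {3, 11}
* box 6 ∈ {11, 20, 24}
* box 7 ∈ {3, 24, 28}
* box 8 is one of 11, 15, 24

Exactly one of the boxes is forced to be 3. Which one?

box 1's domain is down to {19}, so box 1 = 19.
That leaves box 4 = 20. Eliminate 20 elsewhere: box 6.
The 6 still-open variables draw from only 6 values {3, 11, 15, 16, 24, 28}, so each is used; only box 7 can be 28, hence box 7 = 28.
The 5 still-open variables together cover exactly {3, 11, 15, 16, 24} — 5 values for 5 variables — and 3 appears only in box 5's list, so box 5 = 3.

box 5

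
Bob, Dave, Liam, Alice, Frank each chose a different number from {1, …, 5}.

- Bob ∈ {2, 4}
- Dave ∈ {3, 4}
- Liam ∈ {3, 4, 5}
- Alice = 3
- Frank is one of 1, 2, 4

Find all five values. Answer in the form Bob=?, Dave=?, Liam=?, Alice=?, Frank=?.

Bob=2, Dave=4, Liam=5, Alice=3, Frank=1

Alice must be 3 (only option left). Remove 3 from Dave, Liam.
Dave has just one choice, so Dave = 4. Eliminate 4 elsewhere: Bob, Liam, Frank.
Liam has just one choice, so Liam = 5.
That leaves Bob = 2. Remove 2 from Frank.
Frank has just one choice, so Frank = 1.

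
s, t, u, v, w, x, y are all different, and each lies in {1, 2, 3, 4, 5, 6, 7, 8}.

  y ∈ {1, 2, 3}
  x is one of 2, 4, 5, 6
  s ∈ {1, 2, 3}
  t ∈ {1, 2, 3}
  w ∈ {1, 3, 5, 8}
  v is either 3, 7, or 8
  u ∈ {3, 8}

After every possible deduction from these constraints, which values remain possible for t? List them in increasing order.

s, t, y share exactly the 3 values {1, 2, 3}; by pigeonhole those values go to them, so strike 1, 2, 3 from u, v, w, x.
u has just one choice, so u = 8. So v, w can't be 8.
v's domain is down to {7}, so v = 7.
That leaves w = 5. Strike 5 from x.
No further eliminations apply; t can still be any of 1, 2, 3.

1, 2, 3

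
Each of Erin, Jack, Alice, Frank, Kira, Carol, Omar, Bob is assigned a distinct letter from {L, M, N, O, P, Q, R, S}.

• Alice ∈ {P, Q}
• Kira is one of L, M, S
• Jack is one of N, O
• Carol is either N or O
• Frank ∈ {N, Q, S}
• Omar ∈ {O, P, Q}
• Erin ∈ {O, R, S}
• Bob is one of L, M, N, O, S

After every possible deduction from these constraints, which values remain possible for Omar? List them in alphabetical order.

Among the 8 variables, R fits only Erin (and all 8 values in {L, M, N, O, P, Q, R, S} must be used), so Erin = R.
The 2 variables Jack and Carol are confined to {N, O}, which locks those values in; drop them from Frank, Omar, Bob.
The 2 variables Alice and Omar are confined to {P, Q}, which locks those values in; drop them from Frank.
That leaves Frank = S. Remove S from Kira, Bob.
No further eliminations apply; Omar can still be any of P, Q.

P, Q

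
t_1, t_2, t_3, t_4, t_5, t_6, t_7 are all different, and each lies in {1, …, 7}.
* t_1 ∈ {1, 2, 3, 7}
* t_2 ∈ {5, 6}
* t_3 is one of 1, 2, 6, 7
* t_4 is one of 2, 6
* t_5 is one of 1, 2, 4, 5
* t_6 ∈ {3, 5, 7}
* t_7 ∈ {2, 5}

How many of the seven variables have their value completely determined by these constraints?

1

The 7 variables draw from only 7 values {1, 2, 3, 4, 5, 6, 7}, so each is used; only t_5 can be 4, hence t_5 = 4.
t_2, t_4, t_7 between them cover only {2, 5, 6} — a naked triple. Remove those values from t_1, t_3, t_6.
Determined: t_5=4. The other variables each still have more than one consistent value. That makes 1.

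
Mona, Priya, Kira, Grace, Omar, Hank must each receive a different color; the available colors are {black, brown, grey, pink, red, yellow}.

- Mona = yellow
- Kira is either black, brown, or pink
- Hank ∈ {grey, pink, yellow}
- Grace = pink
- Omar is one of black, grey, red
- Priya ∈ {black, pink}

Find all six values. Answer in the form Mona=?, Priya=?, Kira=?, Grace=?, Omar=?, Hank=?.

Mona=yellow, Priya=black, Kira=brown, Grace=pink, Omar=red, Hank=grey

Mona's domain is down to {yellow}, so Mona = yellow. So Hank can't be yellow.
That leaves Grace = pink. Strike pink from Priya, Kira, Hank.
That leaves Hank = grey. Eliminate grey elsewhere: Omar.
Priya must be black (only option left). Remove black from Kira, Omar.
Kira has just one choice, so Kira = brown.
Omar must be red (only option left).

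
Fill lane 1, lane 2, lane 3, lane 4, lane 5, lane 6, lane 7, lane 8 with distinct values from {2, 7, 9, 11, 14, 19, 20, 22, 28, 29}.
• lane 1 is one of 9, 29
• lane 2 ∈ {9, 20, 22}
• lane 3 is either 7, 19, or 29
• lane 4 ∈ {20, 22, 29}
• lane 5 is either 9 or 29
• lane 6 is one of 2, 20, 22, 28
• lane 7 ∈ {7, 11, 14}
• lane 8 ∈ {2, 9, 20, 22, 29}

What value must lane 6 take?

The 2 variables lane 1 and lane 5 are confined to {9, 29}, which locks those values in; drop them from lane 2, lane 3, lane 4, lane 8.
lane 2 and lane 4 between them cover only {20, 22} — a naked pair. Remove those values from lane 6, lane 8.
lane 8's domain is down to {2}, so lane 8 = 2. Strike 2 from lane 6.
So lane 6 = 28.

28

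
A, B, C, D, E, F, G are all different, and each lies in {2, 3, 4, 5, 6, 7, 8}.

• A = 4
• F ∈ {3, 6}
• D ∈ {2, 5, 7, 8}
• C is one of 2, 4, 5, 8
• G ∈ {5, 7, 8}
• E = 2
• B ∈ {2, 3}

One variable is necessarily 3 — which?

A has just one choice, so A = 4. Strike 4 from C.
E's domain is down to {2}, so E = 2. Strike 2 from B, C, D.
So 3 goes to B.

B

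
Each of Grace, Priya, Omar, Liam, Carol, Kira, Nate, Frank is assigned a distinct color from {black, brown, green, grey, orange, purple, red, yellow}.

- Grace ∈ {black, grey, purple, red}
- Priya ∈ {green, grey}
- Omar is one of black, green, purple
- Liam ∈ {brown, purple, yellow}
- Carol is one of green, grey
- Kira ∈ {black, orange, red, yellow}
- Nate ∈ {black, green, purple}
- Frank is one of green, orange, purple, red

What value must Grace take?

red

Among the 8 variables, brown fits only Liam (and all 8 values in {black, brown, green, grey, orange, purple, red, yellow} must be used), so Liam = brown.
The 7 still-open variables together cover exactly {black, green, grey, orange, purple, red, yellow} — 7 values for 7 variables — and yellow appears only in Kira's list, so Kira = yellow.
Among the 6 still-open variables, orange fits only Frank (and all 6 values in {black, green, grey, orange, purple, red} must be used), so Frank = orange.
The 5 still-open variables draw from only 5 values {black, green, grey, purple, red}, so each is used; only Grace can be red, hence Grace = red.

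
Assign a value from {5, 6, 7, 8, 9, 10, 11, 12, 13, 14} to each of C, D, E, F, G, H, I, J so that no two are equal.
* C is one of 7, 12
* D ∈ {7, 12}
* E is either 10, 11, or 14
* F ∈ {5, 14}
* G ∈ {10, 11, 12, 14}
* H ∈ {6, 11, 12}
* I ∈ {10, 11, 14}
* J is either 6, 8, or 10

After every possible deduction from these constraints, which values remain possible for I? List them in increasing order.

Among the 8 variables, 5 fits only F (and all 8 values in {5, 6, 7, 8, 10, 11, 12, 14} must be used), so F = 5.
The 7 still-open variables draw from only 7 values {6, 7, 8, 10, 11, 12, 14}, so each is used; only J can be 8, hence J = 8.
The 6 still-open variables draw from only 6 values {6, 7, 10, 11, 12, 14}, so each is used; only H can be 6, hence H = 6.
C and D between them cover only {7, 12} — a naked pair. Remove those values from G.
No further eliminations apply; I can still be any of 10, 11, 14.

10, 11, 14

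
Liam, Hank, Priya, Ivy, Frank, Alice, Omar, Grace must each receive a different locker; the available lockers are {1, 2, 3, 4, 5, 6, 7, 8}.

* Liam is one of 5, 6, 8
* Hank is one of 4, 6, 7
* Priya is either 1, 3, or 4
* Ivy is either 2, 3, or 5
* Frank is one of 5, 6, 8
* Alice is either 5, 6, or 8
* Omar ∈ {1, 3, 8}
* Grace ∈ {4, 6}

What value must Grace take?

4

The 8 variables draw from only 8 values {1, 2, 3, 4, 5, 6, 7, 8}, so each is used; only Ivy can be 2, hence Ivy = 2.
The 7 still-open variables draw from only 7 values {1, 3, 4, 5, 6, 7, 8}, so each is used; only Hank can be 7, hence Hank = 7.
Liam, Frank, Alice share exactly the 3 values {5, 6, 8}; by pigeonhole those values go to them, so strike 5, 6, 8 from Omar, Grace.
So Grace = 4.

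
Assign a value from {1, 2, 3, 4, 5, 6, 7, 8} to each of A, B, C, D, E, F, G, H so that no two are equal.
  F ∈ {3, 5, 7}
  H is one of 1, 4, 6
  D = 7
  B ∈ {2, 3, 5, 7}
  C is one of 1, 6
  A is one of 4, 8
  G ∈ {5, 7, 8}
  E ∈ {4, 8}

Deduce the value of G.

5

D's domain is down to {7}, so D = 7. Strike 7 from B, F, G.
The 7 still-open variables together cover exactly {1, 2, 3, 4, 5, 6, 8} — 7 values for 7 variables — and 2 appears only in B's list, so B = 2.
The 6 still-open variables together cover exactly {1, 3, 4, 5, 6, 8} — 6 values for 6 variables — and 3 appears only in F's list, so F = 3.
The 5 still-open variables draw from only 5 values {1, 4, 5, 6, 8}, so each is used; only G can be 5, hence G = 5.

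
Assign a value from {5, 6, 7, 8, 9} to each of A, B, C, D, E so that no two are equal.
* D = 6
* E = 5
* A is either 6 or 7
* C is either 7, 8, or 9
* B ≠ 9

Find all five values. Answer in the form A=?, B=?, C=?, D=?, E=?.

A=7, B=8, C=9, D=6, E=5

D must be 6 (only option left). So A, B can't be 6.
E has just one choice, so E = 5. Remove 5 from B.
That leaves A = 7. Eliminate 7 elsewhere: B, C.
B must be 8 (only option left). Remove 8 from C.
That leaves C = 9.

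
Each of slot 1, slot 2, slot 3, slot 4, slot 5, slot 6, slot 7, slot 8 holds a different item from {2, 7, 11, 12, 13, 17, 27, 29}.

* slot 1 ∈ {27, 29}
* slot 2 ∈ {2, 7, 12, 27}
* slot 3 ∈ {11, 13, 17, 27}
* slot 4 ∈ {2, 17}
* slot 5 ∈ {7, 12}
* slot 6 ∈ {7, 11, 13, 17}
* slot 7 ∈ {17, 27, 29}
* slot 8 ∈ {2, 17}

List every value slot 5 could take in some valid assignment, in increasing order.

7, 12

slot 4 and slot 8 between them cover only {2, 17} — a naked pair. Remove those values from slot 2, slot 3, slot 6, slot 7.
The 2 variables slot 1 and slot 7 are confined to {27, 29}, which locks those values in; drop them from slot 2, slot 3.
The 2 variables slot 2 and slot 5 are confined to {7, 12}, which locks those values in; drop them from slot 6.
No further eliminations apply; slot 5 can still be any of 7, 12.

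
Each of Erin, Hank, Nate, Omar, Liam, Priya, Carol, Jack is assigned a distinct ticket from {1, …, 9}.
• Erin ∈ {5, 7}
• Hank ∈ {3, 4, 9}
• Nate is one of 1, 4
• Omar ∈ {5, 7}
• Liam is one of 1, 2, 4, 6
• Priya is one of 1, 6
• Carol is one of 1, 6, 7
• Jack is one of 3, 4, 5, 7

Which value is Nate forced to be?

Among the 8 variables, 2 fits only Liam (and all 8 values in {1, 2, 3, 4, 5, 6, 7, 9} must be used), so Liam = 2.
The 7 still-open variables draw from only 7 values {1, 3, 4, 5, 6, 7, 9}, so each is used; only Hank can be 9, hence Hank = 9.
The 6 still-open variables draw from only 6 values {1, 3, 4, 5, 6, 7}, so each is used; only Jack can be 3, hence Jack = 3.
The 5 still-open variables together cover exactly {1, 4, 5, 6, 7} — 5 values for 5 variables — and 4 appears only in Nate's list, so Nate = 4.

4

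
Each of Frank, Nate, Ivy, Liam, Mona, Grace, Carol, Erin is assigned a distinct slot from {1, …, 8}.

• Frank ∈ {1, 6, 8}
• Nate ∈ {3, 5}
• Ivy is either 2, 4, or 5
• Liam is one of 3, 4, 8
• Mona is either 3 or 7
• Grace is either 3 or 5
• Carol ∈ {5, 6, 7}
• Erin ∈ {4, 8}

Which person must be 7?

Mona

The 8 variables together cover exactly {1, 2, 3, 4, 5, 6, 7, 8} — 8 values for 8 variables — and 1 appears only in Frank's list, so Frank = 1.
The 7 still-open variables draw from only 7 values {2, 3, 4, 5, 6, 7, 8}, so each is used; only Ivy can be 2, hence Ivy = 2.
Among the 6 still-open variables, 6 fits only Carol (and all 6 values in {3, 4, 5, 6, 7, 8} must be used), so Carol = 6.
The 5 still-open variables draw from only 5 values {3, 4, 5, 7, 8}, so each is used; only Mona can be 7, hence Mona = 7.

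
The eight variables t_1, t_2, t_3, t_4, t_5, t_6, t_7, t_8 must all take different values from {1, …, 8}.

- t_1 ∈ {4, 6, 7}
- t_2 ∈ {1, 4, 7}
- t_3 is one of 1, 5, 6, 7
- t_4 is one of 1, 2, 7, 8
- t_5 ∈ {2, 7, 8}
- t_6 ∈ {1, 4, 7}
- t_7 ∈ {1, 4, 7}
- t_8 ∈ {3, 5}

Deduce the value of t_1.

6

Among the 8 variables, 3 fits only t_8 (and all 8 values in {1, 2, 3, 4, 5, 6, 7, 8} must be used), so t_8 = 3.
The 7 still-open variables together cover exactly {1, 2, 4, 5, 6, 7, 8} — 7 values for 7 variables — and 5 appears only in t_3's list, so t_3 = 5.
Among the 6 still-open variables, 6 fits only t_1 (and all 6 values in {1, 2, 4, 6, 7, 8} must be used), so t_1 = 6.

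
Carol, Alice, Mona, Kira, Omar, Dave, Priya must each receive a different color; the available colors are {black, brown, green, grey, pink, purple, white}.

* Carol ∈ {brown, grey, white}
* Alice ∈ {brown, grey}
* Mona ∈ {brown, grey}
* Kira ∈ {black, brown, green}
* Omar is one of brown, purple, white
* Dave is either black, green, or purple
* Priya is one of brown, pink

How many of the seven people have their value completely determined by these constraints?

The 7 variables draw from only 7 values {black, brown, green, grey, pink, purple, white}, so each is used; only Priya can be pink, hence Priya = pink.
Alice and Mona share exactly the 2 values {brown, grey}; by pigeonhole those values go to them, so strike brown, grey from Carol, Kira, Omar.
That leaves Carol = white. Strike white from Omar.
Omar's domain is down to {purple}, so Omar = purple. Strike purple from Dave.
Determined: Carol=white, Omar=purple, Priya=pink. The other people each still have more than one consistent value. That makes 3.

3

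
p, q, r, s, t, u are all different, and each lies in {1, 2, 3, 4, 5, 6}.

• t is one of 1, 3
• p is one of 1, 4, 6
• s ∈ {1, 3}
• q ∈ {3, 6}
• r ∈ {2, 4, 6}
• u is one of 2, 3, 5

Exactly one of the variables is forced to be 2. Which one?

r

Among the 6 variables, 5 fits only u (and all 6 values in {1, 2, 3, 4, 5, 6} must be used), so u = 5.
The 5 still-open variables draw from only 5 values {1, 2, 3, 4, 6}, so each is used; only r can be 2, hence r = 2.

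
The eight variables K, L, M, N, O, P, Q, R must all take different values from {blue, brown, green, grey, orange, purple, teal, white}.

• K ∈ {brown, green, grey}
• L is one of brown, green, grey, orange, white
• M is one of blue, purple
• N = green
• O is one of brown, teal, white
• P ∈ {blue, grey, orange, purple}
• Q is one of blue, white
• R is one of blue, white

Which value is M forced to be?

purple

N's domain is down to {green}, so N = green. Strike green from K, L.
The 7 still-open variables draw from only 7 values {blue, brown, grey, orange, purple, teal, white}, so each is used; only O can be teal, hence O = teal.
The 2 variables Q and R are confined to {blue, white}, which locks those values in; drop them from L, M, P.
So M = purple.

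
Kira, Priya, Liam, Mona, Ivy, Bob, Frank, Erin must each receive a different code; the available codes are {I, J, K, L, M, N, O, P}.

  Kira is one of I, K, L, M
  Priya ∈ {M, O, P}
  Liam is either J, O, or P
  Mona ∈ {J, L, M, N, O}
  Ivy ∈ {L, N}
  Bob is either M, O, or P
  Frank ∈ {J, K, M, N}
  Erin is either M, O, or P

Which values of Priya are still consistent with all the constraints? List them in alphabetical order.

M, O, P

The 8 variables draw from only 8 values {I, J, K, L, M, N, O, P}, so each is used; only Kira can be I, hence Kira = I.
The 7 still-open variables draw from only 7 values {J, K, L, M, N, O, P}, so each is used; only Frank can be K, hence Frank = K.
Priya, Bob, Erin share exactly the 3 values {M, O, P}; by pigeonhole those values go to them, so strike M, O, P from Liam, Mona.
Liam's domain is down to {J}, so Liam = J. Remove J from Mona.
No further eliminations apply; Priya can still be any of M, O, P.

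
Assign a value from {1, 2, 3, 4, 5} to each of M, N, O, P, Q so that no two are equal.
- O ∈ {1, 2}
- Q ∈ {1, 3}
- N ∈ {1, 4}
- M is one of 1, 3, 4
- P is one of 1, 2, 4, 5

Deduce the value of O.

Among the 5 variables, 5 fits only P (and all 5 values in {1, 2, 3, 4, 5} must be used), so P = 5.
The 4 still-open variables together cover exactly {1, 2, 3, 4} — 4 values for 4 variables — and 2 appears only in O's list, so O = 2.

2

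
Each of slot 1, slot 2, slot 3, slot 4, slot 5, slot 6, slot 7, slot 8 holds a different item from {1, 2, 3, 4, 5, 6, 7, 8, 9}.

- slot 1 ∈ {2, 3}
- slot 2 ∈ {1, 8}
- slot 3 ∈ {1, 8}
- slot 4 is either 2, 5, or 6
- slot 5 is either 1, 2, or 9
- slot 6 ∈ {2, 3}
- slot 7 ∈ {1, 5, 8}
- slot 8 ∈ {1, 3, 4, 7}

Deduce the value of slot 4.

6

slot 1 and slot 6 share exactly the 2 values {2, 3}; by pigeonhole those values go to them, so strike 2, 3 from slot 4, slot 5, slot 8.
slot 2 and slot 3 share exactly the 2 values {1, 8}; by pigeonhole those values go to them, so strike 1, 8 from slot 5, slot 7, slot 8.
That leaves slot 5 = 9.
That leaves slot 7 = 5. Eliminate 5 elsewhere: slot 4.
So slot 4 = 6.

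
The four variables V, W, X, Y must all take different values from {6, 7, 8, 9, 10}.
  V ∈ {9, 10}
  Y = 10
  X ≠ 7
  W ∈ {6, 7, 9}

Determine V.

Y's domain is down to {10}, so Y = 10. Strike 10 from V, X.
So V = 9.

9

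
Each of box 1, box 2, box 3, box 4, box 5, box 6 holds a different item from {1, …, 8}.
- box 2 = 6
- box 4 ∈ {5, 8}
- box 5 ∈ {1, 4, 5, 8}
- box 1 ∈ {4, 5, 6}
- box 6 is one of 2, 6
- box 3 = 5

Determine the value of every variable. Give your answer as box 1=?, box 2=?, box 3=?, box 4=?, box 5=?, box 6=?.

box 1=4, box 2=6, box 3=5, box 4=8, box 5=1, box 6=2

box 2's domain is down to {6}, so box 2 = 6. So box 1, box 6 can't be 6.
box 3's domain is down to {5}, so box 3 = 5. Eliminate 5 elsewhere: box 1, box 4, box 5.
That leaves box 4 = 8. Remove 8 from box 5.
box 6 must be 2 (only option left).
box 1 must be 4 (only option left). So box 5 can't be 4.
box 5 has just one choice, so box 5 = 1.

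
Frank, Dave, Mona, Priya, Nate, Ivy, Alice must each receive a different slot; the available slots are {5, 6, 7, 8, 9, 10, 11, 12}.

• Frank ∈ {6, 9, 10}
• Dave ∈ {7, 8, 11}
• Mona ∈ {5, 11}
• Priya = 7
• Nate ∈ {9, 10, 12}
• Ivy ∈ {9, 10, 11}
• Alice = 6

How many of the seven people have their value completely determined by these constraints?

Priya has just one choice, so Priya = 7. Strike 7 from Dave.
That leaves Alice = 6. So Frank can't be 6.
Determined: Priya=7, Alice=6. The other people each still have more than one consistent value. That makes 2.

2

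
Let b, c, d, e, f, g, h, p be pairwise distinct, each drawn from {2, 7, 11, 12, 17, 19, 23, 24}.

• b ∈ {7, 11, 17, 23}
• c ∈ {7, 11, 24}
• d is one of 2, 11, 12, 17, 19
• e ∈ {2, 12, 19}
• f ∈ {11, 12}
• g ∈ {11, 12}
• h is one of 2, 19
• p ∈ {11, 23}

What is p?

Among the 8 variables, 24 fits only c (and all 8 values in {2, 7, 11, 12, 17, 19, 23, 24} must be used), so c = 24.
The 7 still-open variables together cover exactly {2, 7, 11, 12, 17, 19, 23} — 7 values for 7 variables — and 7 appears only in b's list, so b = 7.
The 6 still-open variables together cover exactly {2, 11, 12, 17, 19, 23} — 6 values for 6 variables — and 17 appears only in d's list, so d = 17.
Among the 5 still-open variables, 23 fits only p (and all 5 values in {2, 11, 12, 19, 23} must be used), so p = 23.

23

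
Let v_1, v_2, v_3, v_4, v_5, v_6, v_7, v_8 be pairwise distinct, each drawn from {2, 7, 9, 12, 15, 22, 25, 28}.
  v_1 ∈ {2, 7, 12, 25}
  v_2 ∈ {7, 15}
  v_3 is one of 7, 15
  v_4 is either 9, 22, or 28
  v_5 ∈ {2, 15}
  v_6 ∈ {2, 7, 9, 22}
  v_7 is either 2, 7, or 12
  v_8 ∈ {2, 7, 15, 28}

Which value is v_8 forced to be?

28

The 8 variables together cover exactly {2, 7, 9, 12, 15, 22, 25, 28} — 8 values for 8 variables — and 25 appears only in v_1's list, so v_1 = 25.
Among the 7 still-open variables, 12 fits only v_7 (and all 7 values in {2, 7, 9, 12, 15, 22, 28} must be used), so v_7 = 12.
v_2 and v_3 share exactly the 2 values {7, 15}; by pigeonhole those values go to them, so strike 7, 15 from v_5, v_6, v_8.
v_5 has just one choice, so v_5 = 2. Strike 2 from v_6, v_8.
So v_8 = 28.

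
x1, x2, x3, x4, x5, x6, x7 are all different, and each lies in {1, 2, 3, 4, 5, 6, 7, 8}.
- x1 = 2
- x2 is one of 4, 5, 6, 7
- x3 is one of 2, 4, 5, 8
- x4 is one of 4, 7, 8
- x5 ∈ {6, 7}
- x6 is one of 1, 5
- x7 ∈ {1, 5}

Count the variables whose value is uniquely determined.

1

x1 has just one choice, so x1 = 2. Remove 2 from x3.
x6 and x7 between them cover only {1, 5} — a naked pair. Remove those values from x2, x3.
Determined: x1=2. The other variables each still have more than one consistent value. That makes 1.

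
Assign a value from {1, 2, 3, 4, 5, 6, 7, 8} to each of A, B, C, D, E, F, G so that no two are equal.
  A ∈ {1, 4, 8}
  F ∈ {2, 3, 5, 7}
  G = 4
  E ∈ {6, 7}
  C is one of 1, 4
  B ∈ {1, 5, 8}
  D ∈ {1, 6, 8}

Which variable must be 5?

G's domain is down to {4}, so G = 4. Eliminate 4 elsewhere: A, C.
C must be 1 (only option left). Strike 1 from A, B, D.
A has just one choice, so A = 8. Eliminate 8 elsewhere: B, D.
So 5 goes to B.

B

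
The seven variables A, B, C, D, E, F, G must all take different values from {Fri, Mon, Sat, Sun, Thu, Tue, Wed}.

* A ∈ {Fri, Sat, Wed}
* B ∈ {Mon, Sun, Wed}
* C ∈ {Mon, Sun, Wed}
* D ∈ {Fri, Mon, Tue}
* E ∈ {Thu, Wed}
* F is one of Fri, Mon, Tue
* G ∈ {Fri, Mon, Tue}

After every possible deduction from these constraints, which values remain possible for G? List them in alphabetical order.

Fri, Mon, Tue

The 7 variables together cover exactly {Fri, Mon, Sat, Sun, Thu, Tue, Wed} — 7 values for 7 variables — and Sat appears only in A's list, so A = Sat.
The 6 still-open variables together cover exactly {Fri, Mon, Sun, Thu, Tue, Wed} — 6 values for 6 variables — and Thu appears only in E's list, so E = Thu.
D, F, G between them cover only {Fri, Mon, Tue} — a naked triple. Remove those values from B, C.
No further eliminations apply; G can still be any of Fri, Mon, Tue.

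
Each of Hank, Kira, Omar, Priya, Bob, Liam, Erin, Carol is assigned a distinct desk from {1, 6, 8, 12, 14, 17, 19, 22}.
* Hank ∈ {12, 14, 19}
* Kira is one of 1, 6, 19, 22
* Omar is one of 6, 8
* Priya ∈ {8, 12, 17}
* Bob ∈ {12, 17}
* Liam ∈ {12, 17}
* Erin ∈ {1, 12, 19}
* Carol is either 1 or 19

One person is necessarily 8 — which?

The 8 variables together cover exactly {1, 6, 8, 12, 14, 17, 19, 22} — 8 values for 8 variables — and 14 appears only in Hank's list, so Hank = 14.
Among the 7 still-open variables, 22 fits only Kira (and all 7 values in {1, 6, 8, 12, 17, 19, 22} must be used), so Kira = 22.
Among the 6 still-open variables, 6 fits only Omar (and all 6 values in {1, 6, 8, 12, 17, 19} must be used), so Omar = 6.
The 5 still-open variables draw from only 5 values {1, 8, 12, 17, 19}, so each is used; only Priya can be 8, hence Priya = 8.

Priya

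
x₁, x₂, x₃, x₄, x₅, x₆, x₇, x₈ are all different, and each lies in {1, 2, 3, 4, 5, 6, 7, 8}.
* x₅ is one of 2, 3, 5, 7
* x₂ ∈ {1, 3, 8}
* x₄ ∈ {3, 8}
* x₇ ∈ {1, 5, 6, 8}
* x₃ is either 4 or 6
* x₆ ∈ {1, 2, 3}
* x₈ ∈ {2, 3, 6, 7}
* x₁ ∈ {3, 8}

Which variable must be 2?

x₆

The 8 variables together cover exactly {1, 2, 3, 4, 5, 6, 7, 8} — 8 values for 8 variables — and 4 appears only in x₃'s list, so x₃ = 4.
x₁ and x₄ share exactly the 2 values {3, 8}; by pigeonhole those values go to them, so strike 3, 8 from x₂, x₅, x₆, x₇, x₈.
x₂'s domain is down to {1}, so x₂ = 1. Strike 1 from x₆, x₇.
So 2 goes to x₆.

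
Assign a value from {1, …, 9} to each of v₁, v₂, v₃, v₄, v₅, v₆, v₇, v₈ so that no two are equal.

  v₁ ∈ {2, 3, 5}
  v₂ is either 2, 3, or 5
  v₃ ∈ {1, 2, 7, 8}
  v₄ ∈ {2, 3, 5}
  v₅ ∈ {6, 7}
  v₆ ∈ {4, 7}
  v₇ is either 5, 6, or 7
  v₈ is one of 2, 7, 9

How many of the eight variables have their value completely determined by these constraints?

The 3 variables v₁, v₂, v₄ are confined to {2, 3, 5}, which locks those values in; drop them from v₃, v₇, v₈.
The 2 variables v₅ and v₇ are confined to {6, 7}, which locks those values in; drop them from v₃, v₆, v₈.
v₆'s domain is down to {4}, so v₆ = 4.
v₈'s domain is down to {9}, so v₈ = 9.
Determined: v₆=4, v₈=9. The other variables each still have more than one consistent value. That makes 2.

2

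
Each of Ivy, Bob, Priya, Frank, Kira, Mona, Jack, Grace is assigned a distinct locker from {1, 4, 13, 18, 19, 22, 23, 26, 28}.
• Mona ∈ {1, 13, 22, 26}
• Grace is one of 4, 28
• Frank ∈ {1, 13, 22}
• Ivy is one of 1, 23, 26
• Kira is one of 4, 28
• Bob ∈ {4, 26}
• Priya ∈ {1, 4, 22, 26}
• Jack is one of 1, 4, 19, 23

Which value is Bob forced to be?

Among the 8 variables, 19 fits only Jack (and all 8 values in {1, 4, 13, 19, 22, 23, 26, 28} must be used), so Jack = 19.
The 7 still-open variables draw from only 7 values {1, 4, 13, 22, 23, 26, 28}, so each is used; only Ivy can be 23, hence Ivy = 23.
Kira and Grace between them cover only {4, 28} — a naked pair. Remove those values from Bob, Priya.
So Bob = 26.

26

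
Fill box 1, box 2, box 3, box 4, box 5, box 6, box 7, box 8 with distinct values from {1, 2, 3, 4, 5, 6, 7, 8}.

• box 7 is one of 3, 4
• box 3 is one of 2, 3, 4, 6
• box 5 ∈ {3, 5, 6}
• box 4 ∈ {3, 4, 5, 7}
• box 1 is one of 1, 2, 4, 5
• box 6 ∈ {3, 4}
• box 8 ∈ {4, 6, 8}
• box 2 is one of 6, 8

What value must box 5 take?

The 8 variables together cover exactly {1, 2, 3, 4, 5, 6, 7, 8} — 8 values for 8 variables — and 1 appears only in box 1's list, so box 1 = 1.
The 7 still-open variables together cover exactly {2, 3, 4, 5, 6, 7, 8} — 7 values for 7 variables — and 2 appears only in box 3's list, so box 3 = 2.
Among the 6 still-open variables, 7 fits only box 4 (and all 6 values in {3, 4, 5, 6, 7, 8} must be used), so box 4 = 7.
The 5 still-open variables draw from only 5 values {3, 4, 5, 6, 8}, so each is used; only box 5 can be 5, hence box 5 = 5.

5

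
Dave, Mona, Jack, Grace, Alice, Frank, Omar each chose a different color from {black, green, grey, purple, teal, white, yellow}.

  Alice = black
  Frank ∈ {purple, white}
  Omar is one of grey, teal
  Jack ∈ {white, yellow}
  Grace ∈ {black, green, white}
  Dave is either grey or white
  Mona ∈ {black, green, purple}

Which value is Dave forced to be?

Alice must be black (only option left). Eliminate black elsewhere: Mona, Grace.
The 6 still-open variables together cover exactly {green, grey, purple, teal, white, yellow} — 6 values for 6 variables — and teal appears only in Omar's list, so Omar = teal.
The 5 still-open variables together cover exactly {green, grey, purple, white, yellow} — 5 values for 5 variables — and grey appears only in Dave's list, so Dave = grey.

grey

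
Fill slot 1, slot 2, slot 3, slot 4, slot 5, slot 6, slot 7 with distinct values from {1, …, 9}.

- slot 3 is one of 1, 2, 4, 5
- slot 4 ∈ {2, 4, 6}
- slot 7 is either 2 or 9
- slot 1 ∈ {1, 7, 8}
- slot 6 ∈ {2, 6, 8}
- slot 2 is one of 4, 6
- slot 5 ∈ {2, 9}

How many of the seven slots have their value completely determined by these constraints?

The 2 variables slot 5 and slot 7 are confined to {2, 9}, which locks those values in; drop them from slot 3, slot 4, slot 6.
The 2 variables slot 2 and slot 4 are confined to {4, 6}, which locks those values in; drop them from slot 3, slot 6.
slot 6 has just one choice, so slot 6 = 8. Strike 8 from slot 1.
Determined: slot 6=8. The other slots each still have more than one consistent value. That makes 1.

1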